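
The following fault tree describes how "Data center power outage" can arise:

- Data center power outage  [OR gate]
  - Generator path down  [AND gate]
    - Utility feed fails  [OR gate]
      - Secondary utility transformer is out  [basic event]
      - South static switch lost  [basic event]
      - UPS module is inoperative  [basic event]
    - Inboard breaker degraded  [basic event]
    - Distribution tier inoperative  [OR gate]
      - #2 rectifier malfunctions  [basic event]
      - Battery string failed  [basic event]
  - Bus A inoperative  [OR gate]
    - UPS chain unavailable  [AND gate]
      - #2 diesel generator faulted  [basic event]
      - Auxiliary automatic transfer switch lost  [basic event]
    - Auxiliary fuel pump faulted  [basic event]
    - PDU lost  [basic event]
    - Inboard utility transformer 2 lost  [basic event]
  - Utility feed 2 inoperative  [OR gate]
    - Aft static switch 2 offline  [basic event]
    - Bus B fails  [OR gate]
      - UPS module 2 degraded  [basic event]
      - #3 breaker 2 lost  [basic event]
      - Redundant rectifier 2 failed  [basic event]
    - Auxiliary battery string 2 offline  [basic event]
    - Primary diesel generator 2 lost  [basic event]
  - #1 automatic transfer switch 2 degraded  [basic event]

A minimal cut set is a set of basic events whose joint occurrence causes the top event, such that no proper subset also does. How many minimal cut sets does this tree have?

Utility feed fails [OR]: union of children's cut sets → 3 cut set(s).
Distribution tier inoperative [OR]: union of children's cut sets → 2 cut set(s).
Generator path down [AND]: one cut set from each child combined → 3 × 1 × 2 = 6 cut set(s).
UPS chain unavailable [AND]: one cut set from each child combined → 1 × 1 = 1 cut set(s).
Bus A inoperative [OR]: union of children's cut sets → 4 cut set(s).
Bus B fails [OR]: union of children's cut sets → 3 cut set(s).
Utility feed 2 inoperative [OR]: union of children's cut sets → 6 cut set(s).
Data center power outage [OR]: union of children's cut sets → 17 cut set(s).

17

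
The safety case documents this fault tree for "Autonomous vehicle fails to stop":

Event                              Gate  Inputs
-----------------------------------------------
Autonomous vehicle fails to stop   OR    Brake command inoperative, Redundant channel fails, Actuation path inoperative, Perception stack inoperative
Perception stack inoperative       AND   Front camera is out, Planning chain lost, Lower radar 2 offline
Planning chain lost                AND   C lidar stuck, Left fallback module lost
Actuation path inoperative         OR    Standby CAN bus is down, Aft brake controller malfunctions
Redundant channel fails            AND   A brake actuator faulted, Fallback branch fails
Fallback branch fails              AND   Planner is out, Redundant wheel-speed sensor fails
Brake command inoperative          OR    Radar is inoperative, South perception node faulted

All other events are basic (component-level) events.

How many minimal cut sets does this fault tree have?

Brake command inoperative [OR]: union of children's cut sets → 2 cut set(s).
Fallback branch fails [AND]: one cut set from each child combined → 1 × 1 = 1 cut set(s).
Redundant channel fails [AND]: one cut set from each child combined → 1 × 1 = 1 cut set(s).
Actuation path inoperative [OR]: union of children's cut sets → 2 cut set(s).
Planning chain lost [AND]: one cut set from each child combined → 1 × 1 = 1 cut set(s).
Perception stack inoperative [AND]: one cut set from each child combined → 1 × 1 × 1 = 1 cut set(s).
Autonomous vehicle fails to stop [OR]: union of children's cut sets → 6 cut set(s).
Minimal cut sets: {Radar is inoperative}; {South perception node faulted}; {A brake actuator faulted, Planner is out, Redundant wheel-speed sensor fails}; {Standby CAN bus is down}; {Aft brake controller malfunctions}; {C lidar stuck, Front camera is out, Left fallback module lost, Lower radar 2 offline}.

6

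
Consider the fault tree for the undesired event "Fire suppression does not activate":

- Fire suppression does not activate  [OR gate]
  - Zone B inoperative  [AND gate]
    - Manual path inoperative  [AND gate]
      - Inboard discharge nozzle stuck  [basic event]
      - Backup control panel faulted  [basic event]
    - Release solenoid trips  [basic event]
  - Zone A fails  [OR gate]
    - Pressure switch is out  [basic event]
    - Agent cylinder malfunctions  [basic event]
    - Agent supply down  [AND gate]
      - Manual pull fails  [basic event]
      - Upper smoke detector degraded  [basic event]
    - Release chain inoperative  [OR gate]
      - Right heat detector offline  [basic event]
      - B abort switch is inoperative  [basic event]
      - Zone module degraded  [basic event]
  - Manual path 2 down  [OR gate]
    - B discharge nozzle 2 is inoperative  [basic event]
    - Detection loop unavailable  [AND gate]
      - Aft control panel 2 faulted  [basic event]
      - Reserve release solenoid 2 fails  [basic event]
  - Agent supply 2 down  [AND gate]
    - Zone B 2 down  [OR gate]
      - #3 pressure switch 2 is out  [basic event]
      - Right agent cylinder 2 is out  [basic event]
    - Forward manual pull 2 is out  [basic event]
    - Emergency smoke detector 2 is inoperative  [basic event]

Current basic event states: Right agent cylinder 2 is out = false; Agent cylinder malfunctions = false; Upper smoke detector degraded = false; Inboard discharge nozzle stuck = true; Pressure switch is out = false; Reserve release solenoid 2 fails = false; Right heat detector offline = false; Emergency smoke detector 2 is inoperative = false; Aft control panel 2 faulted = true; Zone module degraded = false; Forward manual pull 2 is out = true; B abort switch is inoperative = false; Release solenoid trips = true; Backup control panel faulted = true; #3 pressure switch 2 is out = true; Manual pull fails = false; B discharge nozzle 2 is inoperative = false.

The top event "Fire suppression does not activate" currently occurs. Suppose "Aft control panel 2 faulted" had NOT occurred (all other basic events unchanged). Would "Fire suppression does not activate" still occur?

Counterfactual: set "Aft control panel 2 faulted" to not occurred.
Manual path inoperative [AND]: Inboard discharge nozzle stuck=occurs, Backup control panel faulted=occurs → all inputs occur → occurs.
Zone B inoperative [AND]: Manual path inoperative=occurs, Release solenoid trips=occurs → all inputs occur → occurs.
Agent supply down [AND]: Manual pull fails=not, Upper smoke detector degraded=not → not all inputs occur → does not occur.
Release chain inoperative [OR]: Right heat detector offline=not, B abort switch is inoperative=not, Zone module degraded=not → no input occurs → does not occur.
Zone A fails [OR]: Pressure switch is out=not, Agent cylinder malfunctions=not, Agent supply down=not, Release chain inoperative=not → no input occurs → does not occur.
Detection loop unavailable [AND]: Aft control panel 2 faulted=not, Reserve release solenoid 2 fails=not → not all inputs occur → does not occur.
Manual path 2 down [OR]: B discharge nozzle 2 is inoperative=not, Detection loop unavailable=not → no input occurs → does not occur.
Zone B 2 down [OR]: #3 pressure switch 2 is out=occurs, Right agent cylinder 2 is out=not → at least one input occurs → occurs.
Agent supply 2 down [AND]: Zone B 2 down=occurs, Forward manual pull 2 is out=occurs, Emergency smoke detector 2 is inoperative=not → not all inputs occur → does not occur.
Fire suppression does not activate [OR]: Zone B inoperative=occurs, Zone A fails=not, Manual path 2 down=not, Agent supply 2 down=not → at least one input occurs → occurs.

Yes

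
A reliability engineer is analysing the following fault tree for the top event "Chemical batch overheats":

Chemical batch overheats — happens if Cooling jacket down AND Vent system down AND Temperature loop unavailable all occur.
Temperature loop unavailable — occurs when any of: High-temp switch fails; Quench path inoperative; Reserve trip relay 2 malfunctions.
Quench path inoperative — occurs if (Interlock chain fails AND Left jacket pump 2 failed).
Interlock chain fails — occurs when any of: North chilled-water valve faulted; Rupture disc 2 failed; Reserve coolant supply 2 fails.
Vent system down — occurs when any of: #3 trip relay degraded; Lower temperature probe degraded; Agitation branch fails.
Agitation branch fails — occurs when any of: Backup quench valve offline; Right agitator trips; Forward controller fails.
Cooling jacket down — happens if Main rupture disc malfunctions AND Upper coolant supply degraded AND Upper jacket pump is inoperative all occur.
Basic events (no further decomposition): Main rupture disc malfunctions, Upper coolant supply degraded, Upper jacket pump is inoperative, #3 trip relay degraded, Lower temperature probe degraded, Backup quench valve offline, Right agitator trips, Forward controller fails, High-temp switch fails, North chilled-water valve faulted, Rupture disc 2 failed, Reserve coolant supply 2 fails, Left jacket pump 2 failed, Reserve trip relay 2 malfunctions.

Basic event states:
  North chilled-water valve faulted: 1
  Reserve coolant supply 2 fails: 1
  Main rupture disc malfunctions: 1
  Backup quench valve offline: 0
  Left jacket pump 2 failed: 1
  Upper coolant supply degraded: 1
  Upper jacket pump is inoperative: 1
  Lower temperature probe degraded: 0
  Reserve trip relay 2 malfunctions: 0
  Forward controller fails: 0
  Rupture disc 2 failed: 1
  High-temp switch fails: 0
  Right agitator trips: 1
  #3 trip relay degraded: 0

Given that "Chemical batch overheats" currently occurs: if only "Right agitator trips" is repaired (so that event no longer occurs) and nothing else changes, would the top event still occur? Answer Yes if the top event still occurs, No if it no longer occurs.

Counterfactual: set "Right agitator trips" to not occurred.
Cooling jacket down [AND]: Main rupture disc malfunctions=occurs, Upper coolant supply degraded=occurs, Upper jacket pump is inoperative=occurs → all inputs occur → occurs.
Agitation branch fails [OR]: Backup quench valve offline=not, Right agitator trips=not, Forward controller fails=not → no input occurs → does not occur.
Vent system down [OR]: #3 trip relay degraded=not, Lower temperature probe degraded=not, Agitation branch fails=not → no input occurs → does not occur.
Interlock chain fails [OR]: North chilled-water valve faulted=occurs, Rupture disc 2 failed=occurs, Reserve coolant supply 2 fails=occurs → at least one input occurs → occurs.
Quench path inoperative [AND]: Interlock chain fails=occurs, Left jacket pump 2 failed=occurs → all inputs occur → occurs.
Temperature loop unavailable [OR]: High-temp switch fails=not, Quench path inoperative=occurs, Reserve trip relay 2 malfunctions=not → at least one input occurs → occurs.
Chemical batch overheats [AND]: Cooling jacket down=occurs, Vent system down=not, Temperature loop unavailable=occurs → not all inputs occur → does not occur.

No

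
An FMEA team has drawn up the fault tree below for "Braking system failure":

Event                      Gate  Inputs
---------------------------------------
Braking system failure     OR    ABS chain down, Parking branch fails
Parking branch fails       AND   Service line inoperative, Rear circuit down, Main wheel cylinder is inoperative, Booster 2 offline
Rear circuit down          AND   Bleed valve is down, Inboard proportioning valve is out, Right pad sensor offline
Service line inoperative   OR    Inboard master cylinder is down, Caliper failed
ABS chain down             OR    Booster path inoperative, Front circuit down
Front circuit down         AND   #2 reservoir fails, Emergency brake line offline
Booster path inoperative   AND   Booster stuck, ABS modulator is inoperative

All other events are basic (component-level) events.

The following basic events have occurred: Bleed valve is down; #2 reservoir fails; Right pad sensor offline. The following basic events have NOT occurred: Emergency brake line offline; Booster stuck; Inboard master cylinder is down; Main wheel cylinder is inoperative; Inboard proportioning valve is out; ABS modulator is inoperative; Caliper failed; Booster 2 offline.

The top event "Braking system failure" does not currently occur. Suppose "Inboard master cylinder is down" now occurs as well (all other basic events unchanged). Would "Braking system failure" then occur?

No

Counterfactual: set "Inboard master cylinder is down" to occurred.
Booster path inoperative [AND]: Booster stuck=not, ABS modulator is inoperative=not → not all inputs occur → does not occur.
Front circuit down [AND]: #2 reservoir fails=occurs, Emergency brake line offline=not → not all inputs occur → does not occur.
ABS chain down [OR]: Booster path inoperative=not, Front circuit down=not → no input occurs → does not occur.
Service line inoperative [OR]: Inboard master cylinder is down=occurs, Caliper failed=not → at least one input occurs → occurs.
Rear circuit down [AND]: Bleed valve is down=occurs, Inboard proportioning valve is out=not, Right pad sensor offline=occurs → not all inputs occur → does not occur.
Parking branch fails [AND]: Service line inoperative=occurs, Rear circuit down=not, Main wheel cylinder is inoperative=not, Booster 2 offline=not → not all inputs occur → does not occur.
Braking system failure [OR]: ABS chain down=not, Parking branch fails=not → no input occurs → does not occur.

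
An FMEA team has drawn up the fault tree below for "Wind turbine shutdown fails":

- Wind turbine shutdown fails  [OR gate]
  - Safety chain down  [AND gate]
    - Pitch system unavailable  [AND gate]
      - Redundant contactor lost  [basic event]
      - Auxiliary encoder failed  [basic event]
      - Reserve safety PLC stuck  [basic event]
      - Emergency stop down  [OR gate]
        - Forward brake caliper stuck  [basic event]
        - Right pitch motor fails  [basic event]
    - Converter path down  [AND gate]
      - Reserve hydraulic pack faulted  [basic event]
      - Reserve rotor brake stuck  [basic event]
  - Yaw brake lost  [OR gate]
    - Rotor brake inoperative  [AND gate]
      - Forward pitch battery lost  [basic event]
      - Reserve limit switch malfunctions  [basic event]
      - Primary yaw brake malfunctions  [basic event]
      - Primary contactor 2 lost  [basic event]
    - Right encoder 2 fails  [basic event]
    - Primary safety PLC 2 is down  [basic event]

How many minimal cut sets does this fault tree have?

5

Emergency stop down [OR]: union of children's cut sets → 2 cut set(s).
Pitch system unavailable [AND]: one cut set from each child combined → 1 × 1 × 1 × 2 = 2 cut set(s).
Converter path down [AND]: one cut set from each child combined → 1 × 1 = 1 cut set(s).
Safety chain down [AND]: one cut set from each child combined → 2 × 1 = 2 cut set(s).
Rotor brake inoperative [AND]: one cut set from each child combined → 1 × 1 × 1 × 1 = 1 cut set(s).
Yaw brake lost [OR]: union of children's cut sets → 3 cut set(s).
Wind turbine shutdown fails [OR]: union of children's cut sets → 5 cut set(s).
Minimal cut sets: {Auxiliary encoder failed, Forward brake caliper stuck, Redundant contactor lost, Reserve hydraulic pack faulted, Reserve rotor brake stuck, Reserve safety PLC stuck}; {Auxiliary encoder failed, Redundant contactor lost, Reserve hydraulic pack faulted, Reserve rotor brake stuck, Reserve safety PLC stuck, Right pitch motor fails}; {Forward pitch battery lost, Primary contactor 2 lost, Primary yaw brake malfunctions, Reserve limit switch malfunctions}; {Right encoder 2 fails}; {Primary safety PLC 2 is down}.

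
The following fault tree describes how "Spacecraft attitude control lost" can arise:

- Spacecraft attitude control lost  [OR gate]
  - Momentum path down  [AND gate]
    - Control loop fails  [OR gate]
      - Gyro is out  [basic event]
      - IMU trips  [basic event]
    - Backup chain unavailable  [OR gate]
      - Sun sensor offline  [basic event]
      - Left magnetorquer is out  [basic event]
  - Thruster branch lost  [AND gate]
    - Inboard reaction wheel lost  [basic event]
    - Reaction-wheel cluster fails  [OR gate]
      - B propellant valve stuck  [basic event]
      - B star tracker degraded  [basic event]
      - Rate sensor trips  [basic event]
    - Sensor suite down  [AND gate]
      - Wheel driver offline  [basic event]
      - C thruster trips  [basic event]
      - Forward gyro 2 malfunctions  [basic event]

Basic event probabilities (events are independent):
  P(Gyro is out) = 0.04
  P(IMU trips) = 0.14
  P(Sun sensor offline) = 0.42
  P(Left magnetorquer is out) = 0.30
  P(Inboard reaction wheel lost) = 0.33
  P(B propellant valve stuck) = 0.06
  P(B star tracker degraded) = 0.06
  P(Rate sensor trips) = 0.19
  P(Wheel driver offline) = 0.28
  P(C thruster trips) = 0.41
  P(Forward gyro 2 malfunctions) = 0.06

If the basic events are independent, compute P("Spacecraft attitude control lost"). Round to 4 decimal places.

0.1042

P(Control loop fails) [OR] = 1 − (1−0.04) × (1−0.14) = 0.174400
P(Backup chain unavailable) [OR] = 1 − (1−0.42) × (1−0.30) = 0.594000
P(Momentum path down) [AND] = 0.174400 × 0.594000 = 0.103594
P(Reaction-wheel cluster fails) [OR] = 1 − (1−0.06) × (1−0.06) × (1−0.19) = 0.284284
P(Sensor suite down) [AND] = 0.28 × 0.41 × 0.06 = 0.006888
P(Thruster branch lost) [AND] = 0.33 × 0.284284 × 0.006888 = 0.000646
P(Spacecraft attitude control lost) [OR] = 1 − (1−0.103594) × (1−0.000646) = 0.104173
Rounded to 4 decimal places: P(Spacecraft attitude control lost) ≈ 0.1042.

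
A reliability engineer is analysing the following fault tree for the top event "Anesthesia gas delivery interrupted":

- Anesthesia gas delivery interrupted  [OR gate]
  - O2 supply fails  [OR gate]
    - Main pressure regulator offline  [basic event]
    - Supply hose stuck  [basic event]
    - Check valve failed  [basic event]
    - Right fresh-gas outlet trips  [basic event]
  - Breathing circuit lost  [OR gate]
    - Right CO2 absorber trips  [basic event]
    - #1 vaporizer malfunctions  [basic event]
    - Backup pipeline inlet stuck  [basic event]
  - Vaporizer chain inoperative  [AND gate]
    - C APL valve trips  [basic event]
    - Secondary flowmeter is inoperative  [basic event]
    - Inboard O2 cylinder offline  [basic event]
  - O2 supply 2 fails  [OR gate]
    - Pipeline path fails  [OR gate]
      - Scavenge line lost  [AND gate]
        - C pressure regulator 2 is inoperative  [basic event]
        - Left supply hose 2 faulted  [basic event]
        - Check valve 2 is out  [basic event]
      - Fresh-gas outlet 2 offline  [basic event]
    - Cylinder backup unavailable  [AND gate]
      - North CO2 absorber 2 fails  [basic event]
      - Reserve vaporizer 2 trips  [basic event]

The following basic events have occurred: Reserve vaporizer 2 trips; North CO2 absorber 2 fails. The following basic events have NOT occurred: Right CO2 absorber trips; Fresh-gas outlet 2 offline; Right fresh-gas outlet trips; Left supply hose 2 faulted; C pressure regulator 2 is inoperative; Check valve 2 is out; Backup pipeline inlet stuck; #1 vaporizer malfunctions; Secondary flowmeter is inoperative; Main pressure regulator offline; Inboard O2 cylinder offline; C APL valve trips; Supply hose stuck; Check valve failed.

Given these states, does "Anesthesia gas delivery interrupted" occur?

O2 supply fails [OR]: Main pressure regulator offline=not, Supply hose stuck=not, Check valve failed=not, Right fresh-gas outlet trips=not → no input occurs → does not occur.
Breathing circuit lost [OR]: Right CO2 absorber trips=not, #1 vaporizer malfunctions=not, Backup pipeline inlet stuck=not → no input occurs → does not occur.
Vaporizer chain inoperative [AND]: C APL valve trips=not, Secondary flowmeter is inoperative=not, Inboard O2 cylinder offline=not → not all inputs occur → does not occur.
Scavenge line lost [AND]: C pressure regulator 2 is inoperative=not, Left supply hose 2 faulted=not, Check valve 2 is out=not → not all inputs occur → does not occur.
Pipeline path fails [OR]: Scavenge line lost=not, Fresh-gas outlet 2 offline=not → no input occurs → does not occur.
Cylinder backup unavailable [AND]: North CO2 absorber 2 fails=occurs, Reserve vaporizer 2 trips=occurs → all inputs occur → occurs.
O2 supply 2 fails [OR]: Pipeline path fails=not, Cylinder backup unavailable=occurs → at least one input occurs → occurs.
Anesthesia gas delivery interrupted [OR]: O2 supply fails=not, Breathing circuit lost=not, Vaporizer chain inoperative=not, O2 supply 2 fails=occurs → at least one input occurs → occurs.

Yes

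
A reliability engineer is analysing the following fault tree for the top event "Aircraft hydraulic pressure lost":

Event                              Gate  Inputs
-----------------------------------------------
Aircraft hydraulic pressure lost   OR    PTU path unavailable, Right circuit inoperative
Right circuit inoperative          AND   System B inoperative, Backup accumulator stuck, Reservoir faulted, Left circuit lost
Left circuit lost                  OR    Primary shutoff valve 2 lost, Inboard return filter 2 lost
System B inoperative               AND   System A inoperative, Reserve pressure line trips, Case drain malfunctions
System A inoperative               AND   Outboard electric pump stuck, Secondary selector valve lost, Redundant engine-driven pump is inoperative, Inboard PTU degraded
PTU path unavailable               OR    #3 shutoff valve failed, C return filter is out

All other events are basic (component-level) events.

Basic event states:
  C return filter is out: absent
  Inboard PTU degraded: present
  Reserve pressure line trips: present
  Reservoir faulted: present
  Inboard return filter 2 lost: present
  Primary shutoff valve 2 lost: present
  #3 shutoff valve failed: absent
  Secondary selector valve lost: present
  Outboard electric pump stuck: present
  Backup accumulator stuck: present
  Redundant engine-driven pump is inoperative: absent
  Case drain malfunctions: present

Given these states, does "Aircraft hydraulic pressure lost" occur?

No

PTU path unavailable [OR]: #3 shutoff valve failed=not, C return filter is out=not → no input occurs → does not occur.
System A inoperative [AND]: Outboard electric pump stuck=occurs, Secondary selector valve lost=occurs, Redundant engine-driven pump is inoperative=not, Inboard PTU degraded=occurs → not all inputs occur → does not occur.
System B inoperative [AND]: System A inoperative=not, Reserve pressure line trips=occurs, Case drain malfunctions=occurs → not all inputs occur → does not occur.
Left circuit lost [OR]: Primary shutoff valve 2 lost=occurs, Inboard return filter 2 lost=occurs → at least one input occurs → occurs.
Right circuit inoperative [AND]: System B inoperative=not, Backup accumulator stuck=occurs, Reservoir faulted=occurs, Left circuit lost=occurs → not all inputs occur → does not occur.
Aircraft hydraulic pressure lost [OR]: PTU path unavailable=not, Right circuit inoperative=not → no input occurs → does not occur.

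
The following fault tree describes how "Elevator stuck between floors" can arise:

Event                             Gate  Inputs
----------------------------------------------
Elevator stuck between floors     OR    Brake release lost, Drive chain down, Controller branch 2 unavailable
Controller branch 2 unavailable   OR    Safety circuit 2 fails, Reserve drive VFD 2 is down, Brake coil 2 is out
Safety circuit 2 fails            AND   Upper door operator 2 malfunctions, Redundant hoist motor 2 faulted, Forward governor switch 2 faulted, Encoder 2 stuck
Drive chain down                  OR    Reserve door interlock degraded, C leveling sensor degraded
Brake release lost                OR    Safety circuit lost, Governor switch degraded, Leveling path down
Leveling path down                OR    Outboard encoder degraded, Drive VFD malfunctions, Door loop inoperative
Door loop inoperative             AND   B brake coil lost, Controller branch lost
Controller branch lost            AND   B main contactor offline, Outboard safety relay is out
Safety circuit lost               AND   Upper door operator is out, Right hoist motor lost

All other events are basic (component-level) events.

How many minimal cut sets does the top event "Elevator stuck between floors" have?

Safety circuit lost [AND]: one cut set from each child combined → 1 × 1 = 1 cut set(s).
Controller branch lost [AND]: one cut set from each child combined → 1 × 1 = 1 cut set(s).
Door loop inoperative [AND]: one cut set from each child combined → 1 × 1 = 1 cut set(s).
Leveling path down [OR]: union of children's cut sets → 3 cut set(s).
Brake release lost [OR]: union of children's cut sets → 5 cut set(s).
Drive chain down [OR]: union of children's cut sets → 2 cut set(s).
Safety circuit 2 fails [AND]: one cut set from each child combined → 1 × 1 × 1 × 1 = 1 cut set(s).
Controller branch 2 unavailable [OR]: union of children's cut sets → 3 cut set(s).
Elevator stuck between floors [OR]: union of children's cut sets → 10 cut set(s).
Minimal cut sets: {Right hoist motor lost, Upper door operator is out}; {Governor switch degraded}; {Outboard encoder degraded}; {Drive VFD malfunctions}; {B brake coil lost, B main contactor offline, Outboard safety relay is out}; {Reserve door interlock degraded}; {C leveling sensor degraded}; {Encoder 2 stuck, Forward governor switch 2 faulted, Redundant hoist motor 2 faulted, Upper door operator 2 malfunctions}; {Reserve drive VFD 2 is down}; {Brake coil 2 is out}.

10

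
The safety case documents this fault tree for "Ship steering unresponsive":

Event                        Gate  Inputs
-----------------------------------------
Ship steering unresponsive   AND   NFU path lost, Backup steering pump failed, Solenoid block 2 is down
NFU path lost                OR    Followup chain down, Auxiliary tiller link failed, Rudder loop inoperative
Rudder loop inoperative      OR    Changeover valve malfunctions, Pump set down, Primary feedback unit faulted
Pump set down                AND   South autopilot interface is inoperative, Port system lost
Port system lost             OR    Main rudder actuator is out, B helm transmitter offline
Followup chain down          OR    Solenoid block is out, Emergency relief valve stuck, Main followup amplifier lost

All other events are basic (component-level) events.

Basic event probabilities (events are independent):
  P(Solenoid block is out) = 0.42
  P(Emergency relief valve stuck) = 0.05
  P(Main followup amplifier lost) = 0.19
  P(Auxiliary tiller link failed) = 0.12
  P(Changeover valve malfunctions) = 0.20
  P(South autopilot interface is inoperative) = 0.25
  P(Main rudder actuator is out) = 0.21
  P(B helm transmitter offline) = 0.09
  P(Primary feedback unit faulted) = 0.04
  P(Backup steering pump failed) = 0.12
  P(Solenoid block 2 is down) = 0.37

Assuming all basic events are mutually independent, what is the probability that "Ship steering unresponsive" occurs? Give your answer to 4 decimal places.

P(Followup chain down) [OR] = 1 − (1−0.42) × (1−0.05) × (1−0.19) = 0.553690
P(Port system lost) [OR] = 1 − (1−0.21) × (1−0.09) = 0.281100
P(Pump set down) [AND] = 0.25 × 0.281100 = 0.070275
P(Rudder loop inoperative) [OR] = 1 − (1−0.20) × (1−0.070275) × (1−0.04) = 0.285971
P(NFU path lost) [OR] = 1 − (1−0.553690) × (1−0.12) × (1−0.285971) = 0.719563
P(Ship steering unresponsive) [AND] = 0.719563 × 0.12 × 0.37 = 0.031949
Rounded to 4 decimal places: P(Ship steering unresponsive) ≈ 0.0319.

0.0319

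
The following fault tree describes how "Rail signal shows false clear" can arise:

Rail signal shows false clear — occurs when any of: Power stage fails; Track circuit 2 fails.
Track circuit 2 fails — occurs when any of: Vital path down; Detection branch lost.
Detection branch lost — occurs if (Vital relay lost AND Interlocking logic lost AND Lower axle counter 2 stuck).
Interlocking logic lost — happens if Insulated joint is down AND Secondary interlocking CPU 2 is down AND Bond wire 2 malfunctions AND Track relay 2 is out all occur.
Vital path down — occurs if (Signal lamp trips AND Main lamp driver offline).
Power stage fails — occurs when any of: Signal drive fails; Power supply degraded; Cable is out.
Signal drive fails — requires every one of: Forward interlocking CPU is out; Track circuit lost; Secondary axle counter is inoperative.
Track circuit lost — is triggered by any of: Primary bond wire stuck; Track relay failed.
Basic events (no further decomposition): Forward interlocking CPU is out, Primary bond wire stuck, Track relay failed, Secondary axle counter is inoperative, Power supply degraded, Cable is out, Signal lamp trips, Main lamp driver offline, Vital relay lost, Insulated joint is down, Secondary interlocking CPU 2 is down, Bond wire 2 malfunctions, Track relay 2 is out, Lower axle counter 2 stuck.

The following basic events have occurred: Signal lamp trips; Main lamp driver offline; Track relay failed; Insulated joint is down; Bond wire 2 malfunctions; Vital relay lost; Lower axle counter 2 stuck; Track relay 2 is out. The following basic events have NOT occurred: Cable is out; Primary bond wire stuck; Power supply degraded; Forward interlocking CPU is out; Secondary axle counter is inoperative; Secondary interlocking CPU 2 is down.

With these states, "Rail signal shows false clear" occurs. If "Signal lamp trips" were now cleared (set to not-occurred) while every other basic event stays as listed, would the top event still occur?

Counterfactual: set "Signal lamp trips" to not occurred.
Track circuit lost [OR]: Primary bond wire stuck=not, Track relay failed=occurs → at least one input occurs → occurs.
Signal drive fails [AND]: Forward interlocking CPU is out=not, Track circuit lost=occurs, Secondary axle counter is inoperative=not → not all inputs occur → does not occur.
Power stage fails [OR]: Signal drive fails=not, Power supply degraded=not, Cable is out=not → no input occurs → does not occur.
Vital path down [AND]: Signal lamp trips=not, Main lamp driver offline=occurs → not all inputs occur → does not occur.
Interlocking logic lost [AND]: Insulated joint is down=occurs, Secondary interlocking CPU 2 is down=not, Bond wire 2 malfunctions=occurs, Track relay 2 is out=occurs → not all inputs occur → does not occur.
Detection branch lost [AND]: Vital relay lost=occurs, Interlocking logic lost=not, Lower axle counter 2 stuck=occurs → not all inputs occur → does not occur.
Track circuit 2 fails [OR]: Vital path down=not, Detection branch lost=not → no input occurs → does not occur.
Rail signal shows false clear [OR]: Power stage fails=not, Track circuit 2 fails=not → no input occurs → does not occur.

No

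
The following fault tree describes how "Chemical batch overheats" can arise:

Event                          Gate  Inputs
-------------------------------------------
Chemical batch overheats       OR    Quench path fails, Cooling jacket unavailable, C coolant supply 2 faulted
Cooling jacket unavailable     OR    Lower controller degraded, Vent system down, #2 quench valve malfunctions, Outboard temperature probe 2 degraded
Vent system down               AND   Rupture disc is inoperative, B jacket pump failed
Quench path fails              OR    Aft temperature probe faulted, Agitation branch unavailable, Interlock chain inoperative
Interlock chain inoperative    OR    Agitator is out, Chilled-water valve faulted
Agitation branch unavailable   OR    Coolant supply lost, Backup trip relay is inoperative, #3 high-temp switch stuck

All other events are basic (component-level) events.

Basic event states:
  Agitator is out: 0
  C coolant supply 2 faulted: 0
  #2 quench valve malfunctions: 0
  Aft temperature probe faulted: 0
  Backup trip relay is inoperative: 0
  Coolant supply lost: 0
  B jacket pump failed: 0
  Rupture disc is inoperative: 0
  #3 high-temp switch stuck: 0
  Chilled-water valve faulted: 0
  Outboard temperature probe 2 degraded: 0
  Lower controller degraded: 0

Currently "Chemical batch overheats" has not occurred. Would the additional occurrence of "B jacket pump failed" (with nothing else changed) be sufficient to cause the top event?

No

Counterfactual: set "B jacket pump failed" to occurred.
Agitation branch unavailable [OR]: Coolant supply lost=not, Backup trip relay is inoperative=not, #3 high-temp switch stuck=not → no input occurs → does not occur.
Interlock chain inoperative [OR]: Agitator is out=not, Chilled-water valve faulted=not → no input occurs → does not occur.
Quench path fails [OR]: Aft temperature probe faulted=not, Agitation branch unavailable=not, Interlock chain inoperative=not → no input occurs → does not occur.
Vent system down [AND]: Rupture disc is inoperative=not, B jacket pump failed=occurs → not all inputs occur → does not occur.
Cooling jacket unavailable [OR]: Lower controller degraded=not, Vent system down=not, #2 quench valve malfunctions=not, Outboard temperature probe 2 degraded=not → no input occurs → does not occur.
Chemical batch overheats [OR]: Quench path fails=not, Cooling jacket unavailable=not, C coolant supply 2 faulted=not → no input occurs → does not occur.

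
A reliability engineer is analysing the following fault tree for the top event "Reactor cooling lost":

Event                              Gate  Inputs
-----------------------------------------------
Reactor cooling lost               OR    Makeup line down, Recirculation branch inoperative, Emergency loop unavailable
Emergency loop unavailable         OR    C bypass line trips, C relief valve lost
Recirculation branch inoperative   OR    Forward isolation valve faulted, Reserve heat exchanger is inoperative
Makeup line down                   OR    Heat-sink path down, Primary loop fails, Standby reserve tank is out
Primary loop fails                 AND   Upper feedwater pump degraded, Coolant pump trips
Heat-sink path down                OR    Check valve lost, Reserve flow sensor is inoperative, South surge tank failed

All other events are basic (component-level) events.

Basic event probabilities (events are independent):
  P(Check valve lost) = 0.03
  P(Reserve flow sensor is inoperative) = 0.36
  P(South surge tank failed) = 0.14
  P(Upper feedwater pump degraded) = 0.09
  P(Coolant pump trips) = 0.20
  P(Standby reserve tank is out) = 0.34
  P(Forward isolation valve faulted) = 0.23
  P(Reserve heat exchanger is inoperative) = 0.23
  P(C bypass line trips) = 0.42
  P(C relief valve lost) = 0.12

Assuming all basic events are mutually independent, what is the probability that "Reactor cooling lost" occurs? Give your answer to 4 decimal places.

0.8953

P(Heat-sink path down) [OR] = 1 − (1−0.03) × (1−0.36) × (1−0.14) = 0.466112
P(Primary loop fails) [AND] = 0.09 × 0.20 = 0.018000
P(Makeup line down) [OR] = 1 − (1−0.466112) × (1−0.018000) × (1−0.34) = 0.653977
P(Recirculation branch inoperative) [OR] = 1 − (1−0.23) × (1−0.23) = 0.407100
P(Emergency loop unavailable) [OR] = 1 − (1−0.42) × (1−0.12) = 0.489600
P(Reactor cooling lost) [OR] = 1 − (1−0.653977) × (1−0.407100) × (1−0.489600) = 0.895288
Rounded to 4 decimal places: P(Reactor cooling lost) ≈ 0.8953.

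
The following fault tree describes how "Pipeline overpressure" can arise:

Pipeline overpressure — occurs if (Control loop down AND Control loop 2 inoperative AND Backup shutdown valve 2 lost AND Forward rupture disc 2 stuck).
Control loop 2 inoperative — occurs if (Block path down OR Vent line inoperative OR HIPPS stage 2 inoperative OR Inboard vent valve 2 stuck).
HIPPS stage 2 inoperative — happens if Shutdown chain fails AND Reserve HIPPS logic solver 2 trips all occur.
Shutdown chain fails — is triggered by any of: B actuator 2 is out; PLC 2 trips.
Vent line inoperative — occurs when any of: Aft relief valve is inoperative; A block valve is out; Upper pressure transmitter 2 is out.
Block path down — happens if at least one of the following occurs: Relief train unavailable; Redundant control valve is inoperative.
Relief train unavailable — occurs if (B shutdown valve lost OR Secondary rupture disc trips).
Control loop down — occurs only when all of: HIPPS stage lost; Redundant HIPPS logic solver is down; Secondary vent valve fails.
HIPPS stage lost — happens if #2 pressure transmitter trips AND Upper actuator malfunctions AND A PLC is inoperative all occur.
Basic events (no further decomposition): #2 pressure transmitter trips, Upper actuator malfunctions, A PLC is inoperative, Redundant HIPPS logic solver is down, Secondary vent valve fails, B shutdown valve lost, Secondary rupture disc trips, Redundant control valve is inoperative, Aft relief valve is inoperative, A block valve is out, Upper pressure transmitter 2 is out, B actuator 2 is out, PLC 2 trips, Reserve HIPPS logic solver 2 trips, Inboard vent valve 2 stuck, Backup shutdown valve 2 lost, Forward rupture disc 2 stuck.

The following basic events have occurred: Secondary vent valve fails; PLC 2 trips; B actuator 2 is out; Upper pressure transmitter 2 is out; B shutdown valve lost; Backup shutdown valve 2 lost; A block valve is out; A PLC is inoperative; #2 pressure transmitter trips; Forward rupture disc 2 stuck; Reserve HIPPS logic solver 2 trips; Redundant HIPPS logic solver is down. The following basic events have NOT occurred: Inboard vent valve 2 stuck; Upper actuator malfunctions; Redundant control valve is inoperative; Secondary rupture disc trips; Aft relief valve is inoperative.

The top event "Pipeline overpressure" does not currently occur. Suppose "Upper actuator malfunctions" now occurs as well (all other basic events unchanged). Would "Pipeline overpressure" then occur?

Counterfactual: set "Upper actuator malfunctions" to occurred.
HIPPS stage lost [AND]: #2 pressure transmitter trips=occurs, Upper actuator malfunctions=occurs, A PLC is inoperative=occurs → all inputs occur → occurs.
Control loop down [AND]: HIPPS stage lost=occurs, Redundant HIPPS logic solver is down=occurs, Secondary vent valve fails=occurs → all inputs occur → occurs.
Relief train unavailable [OR]: B shutdown valve lost=occurs, Secondary rupture disc trips=not → at least one input occurs → occurs.
Block path down [OR]: Relief train unavailable=occurs, Redundant control valve is inoperative=not → at least one input occurs → occurs.
Vent line inoperative [OR]: Aft relief valve is inoperative=not, A block valve is out=occurs, Upper pressure transmitter 2 is out=occurs → at least one input occurs → occurs.
Shutdown chain fails [OR]: B actuator 2 is out=occurs, PLC 2 trips=occurs → at least one input occurs → occurs.
HIPPS stage 2 inoperative [AND]: Shutdown chain fails=occurs, Reserve HIPPS logic solver 2 trips=occurs → all inputs occur → occurs.
Control loop 2 inoperative [OR]: Block path down=occurs, Vent line inoperative=occurs, HIPPS stage 2 inoperative=occurs, Inboard vent valve 2 stuck=not → at least one input occurs → occurs.
Pipeline overpressure [AND]: Control loop down=occurs, Control loop 2 inoperative=occurs, Backup shutdown valve 2 lost=occurs, Forward rupture disc 2 stuck=occurs → all inputs occur → occurs.

Yes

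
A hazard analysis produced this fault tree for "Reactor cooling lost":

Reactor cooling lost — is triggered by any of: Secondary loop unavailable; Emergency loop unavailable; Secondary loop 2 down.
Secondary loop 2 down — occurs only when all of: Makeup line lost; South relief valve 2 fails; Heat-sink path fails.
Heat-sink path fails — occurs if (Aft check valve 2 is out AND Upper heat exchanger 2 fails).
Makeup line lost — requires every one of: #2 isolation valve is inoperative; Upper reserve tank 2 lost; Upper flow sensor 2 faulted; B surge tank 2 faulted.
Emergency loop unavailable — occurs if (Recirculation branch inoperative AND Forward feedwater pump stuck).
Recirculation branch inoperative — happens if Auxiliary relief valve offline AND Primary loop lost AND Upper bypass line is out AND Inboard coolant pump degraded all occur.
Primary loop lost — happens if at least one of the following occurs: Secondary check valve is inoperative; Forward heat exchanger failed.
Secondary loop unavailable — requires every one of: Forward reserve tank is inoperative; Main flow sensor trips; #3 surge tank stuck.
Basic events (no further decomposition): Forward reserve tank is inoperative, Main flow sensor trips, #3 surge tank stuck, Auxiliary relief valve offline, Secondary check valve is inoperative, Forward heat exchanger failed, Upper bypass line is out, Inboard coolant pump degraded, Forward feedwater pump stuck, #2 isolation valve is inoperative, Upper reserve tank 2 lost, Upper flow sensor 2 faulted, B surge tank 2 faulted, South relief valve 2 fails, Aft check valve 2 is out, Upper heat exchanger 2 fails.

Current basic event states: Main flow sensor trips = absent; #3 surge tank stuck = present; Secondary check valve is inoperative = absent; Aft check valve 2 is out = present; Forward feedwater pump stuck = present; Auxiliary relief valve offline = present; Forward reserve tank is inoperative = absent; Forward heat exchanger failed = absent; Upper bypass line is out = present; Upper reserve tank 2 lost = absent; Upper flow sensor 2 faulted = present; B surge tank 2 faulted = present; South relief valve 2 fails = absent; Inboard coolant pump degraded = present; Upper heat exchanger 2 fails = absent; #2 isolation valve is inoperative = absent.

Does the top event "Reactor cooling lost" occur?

Secondary loop unavailable [AND]: Forward reserve tank is inoperative=not, Main flow sensor trips=not, #3 surge tank stuck=occurs → not all inputs occur → does not occur.
Primary loop lost [OR]: Secondary check valve is inoperative=not, Forward heat exchanger failed=not → no input occurs → does not occur.
Recirculation branch inoperative [AND]: Auxiliary relief valve offline=occurs, Primary loop lost=not, Upper bypass line is out=occurs, Inboard coolant pump degraded=occurs → not all inputs occur → does not occur.
Emergency loop unavailable [AND]: Recirculation branch inoperative=not, Forward feedwater pump stuck=occurs → not all inputs occur → does not occur.
Makeup line lost [AND]: #2 isolation valve is inoperative=not, Upper reserve tank 2 lost=not, Upper flow sensor 2 faulted=occurs, B surge tank 2 faulted=occurs → not all inputs occur → does not occur.
Heat-sink path fails [AND]: Aft check valve 2 is out=occurs, Upper heat exchanger 2 fails=not → not all inputs occur → does not occur.
Secondary loop 2 down [AND]: Makeup line lost=not, South relief valve 2 fails=not, Heat-sink path fails=not → not all inputs occur → does not occur.
Reactor cooling lost [OR]: Secondary loop unavailable=not, Emergency loop unavailable=not, Secondary loop 2 down=not → no input occurs → does not occur.

No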